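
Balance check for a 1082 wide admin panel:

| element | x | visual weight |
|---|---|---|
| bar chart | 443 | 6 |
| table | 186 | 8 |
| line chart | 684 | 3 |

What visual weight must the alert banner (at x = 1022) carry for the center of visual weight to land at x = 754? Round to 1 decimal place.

Fixed elements: Σw = 6 + 8 + 3 = 17, Σw·x = 6·443 + 8·186 + 3·684 = 6198.
Balance at x = 754 requires (6198 + w·1022) / (17 + w) = 754.
Solving: w = (754·17 − 6198) / (1022 − 754) = 6620 / 268 ≈ 24.70.

w ≈ 24.7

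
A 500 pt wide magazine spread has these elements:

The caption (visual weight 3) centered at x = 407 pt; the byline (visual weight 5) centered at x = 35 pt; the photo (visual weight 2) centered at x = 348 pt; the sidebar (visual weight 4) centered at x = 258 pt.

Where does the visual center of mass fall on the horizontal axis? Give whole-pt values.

Total weight = 3 + 5 + 2 + 4 = 14.
x-moment: 3·407 + 5·35 + 2·348 + 4·258 = 3124; centroid 3124/14 ≈ 223.14.

x ≈ 223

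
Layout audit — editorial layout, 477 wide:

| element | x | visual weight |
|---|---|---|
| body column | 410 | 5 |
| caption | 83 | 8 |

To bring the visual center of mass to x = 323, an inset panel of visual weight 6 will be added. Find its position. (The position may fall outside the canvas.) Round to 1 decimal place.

x ≈ 570.5

New total weight: (5 + 8) + 6 = 19.
x: need Σw·x = 19·323 = 6137. Existing = 5·410 + 8·83 = 2714. Remainder 3423 / 6 ≈ 570.50.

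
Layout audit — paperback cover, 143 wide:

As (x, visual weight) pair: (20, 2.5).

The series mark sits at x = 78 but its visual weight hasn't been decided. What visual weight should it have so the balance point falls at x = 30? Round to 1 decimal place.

w ≈ 0.5

The single fixed element contributes weight 2.5, moment 2.5·20 = 50.0.
Set Σw·x/Σw = 30: (50.0 + 78w) = 30·(2.5 + w).
Rearranging, w·(78 − 30) = 30·2.5 − 50.0 = 25.0, so w ≈ 25.0/48 = 0.52.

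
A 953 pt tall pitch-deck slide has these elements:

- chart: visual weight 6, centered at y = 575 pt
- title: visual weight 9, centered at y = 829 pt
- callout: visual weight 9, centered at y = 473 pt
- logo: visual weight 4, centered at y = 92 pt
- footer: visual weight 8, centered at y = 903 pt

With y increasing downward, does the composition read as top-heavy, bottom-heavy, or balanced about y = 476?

bottom-heavy

Weights sum to 6 + 9 + 9 + 4 + 8 = 36.
y: (6·575 + 9·829 + 9·473 + 4·92 + 8·903) / 36 = 22760 / 36 ≈ 632.22
632.2 vs midline 476 → bottom-heavy.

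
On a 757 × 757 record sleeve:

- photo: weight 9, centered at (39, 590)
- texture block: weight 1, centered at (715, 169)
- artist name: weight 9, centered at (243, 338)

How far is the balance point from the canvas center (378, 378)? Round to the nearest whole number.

≈ 218

Weights sum to 9 + 1 + 9 = 19.
x-moment: 9·39 + 1·715 + 9·243 = 3253; centroid 3253/19 ≈ 171.21.
y-moment: 9·590 + 1·169 + 9·338 = 8521; centroid 8521/19 ≈ 448.47.
Offset from (378, 378): Δx ≈ -206.79, Δy ≈ 70.47; distance = √(Δx² + Δy²) ≈ 218.47.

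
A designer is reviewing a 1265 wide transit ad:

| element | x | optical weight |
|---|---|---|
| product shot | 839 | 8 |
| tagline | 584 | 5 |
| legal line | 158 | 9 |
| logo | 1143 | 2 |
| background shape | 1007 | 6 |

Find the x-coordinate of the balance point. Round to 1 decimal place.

x ≈ 646.1

Weights sum to 8 + 5 + 9 + 2 + 6 = 30.
x-moment: 8·839 + 5·584 + 9·158 + 2·1143 + 6·1007 = 19382; centroid 19382/30 ≈ 646.07.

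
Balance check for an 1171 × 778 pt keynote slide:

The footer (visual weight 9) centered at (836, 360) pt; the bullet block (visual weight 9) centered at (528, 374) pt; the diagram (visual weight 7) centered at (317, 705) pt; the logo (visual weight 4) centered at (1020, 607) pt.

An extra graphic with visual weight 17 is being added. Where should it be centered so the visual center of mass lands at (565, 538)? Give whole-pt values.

(436, 634)

New total weight: (9 + 9 + 7 + 4) + 17 = 46.
x: need Σw·x = 46·565 = 25990. Existing = 9·836 + 9·528 + 7·317 + 4·1020 = 18575. Remainder 7415 / 17 ≈ 436.18.
y: need Σw·y = 46·538 = 24748. Existing = 9·360 + 9·374 + 7·705 + 4·607 = 13969. Remainder 10779 / 17 ≈ 634.06.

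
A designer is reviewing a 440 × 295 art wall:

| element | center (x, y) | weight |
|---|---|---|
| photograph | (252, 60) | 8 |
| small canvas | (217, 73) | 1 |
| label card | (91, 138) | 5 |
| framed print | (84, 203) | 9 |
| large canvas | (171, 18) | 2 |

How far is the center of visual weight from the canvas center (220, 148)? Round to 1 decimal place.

≈ 72.6

Weights sum to 8 + 1 + 5 + 9 + 2 = 25.
x-moment: 8·252 + 1·217 + 5·91 + 9·84 + 2·171 = 3786; centroid 3786/25 ≈ 151.44.
y-moment: 8·60 + 1·73 + 5·138 + 9·203 + 2·18 = 3106; centroid 3106/25 ≈ 124.24.
From (220, 148): dx = -68.56, dy = -23.76, so the distance is √(dx²+dy²) ≈ 72.56.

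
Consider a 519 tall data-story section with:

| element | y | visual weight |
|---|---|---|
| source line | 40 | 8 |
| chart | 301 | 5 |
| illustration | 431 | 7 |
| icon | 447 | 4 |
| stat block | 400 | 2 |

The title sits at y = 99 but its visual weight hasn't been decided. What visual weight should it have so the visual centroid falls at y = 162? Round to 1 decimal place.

Known weights sum to 8 + 5 + 7 + 4 + 2 = 26; their moment is 8·40 + 5·301 + 7·431 + 4·447 + 2·400 = 7430.
For the centroid to hit 162: (7430 + w·99) / (26 + w) = 162.
Rearranging, w·(99 − 162) = 162·26 − 7430 = -3218, so w ≈ -3218/-63 = 51.08.

w ≈ 51.1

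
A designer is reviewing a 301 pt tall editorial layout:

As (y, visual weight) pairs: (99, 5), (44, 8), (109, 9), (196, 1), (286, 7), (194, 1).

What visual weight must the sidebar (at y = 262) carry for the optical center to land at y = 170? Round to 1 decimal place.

Existing Σw = 31 (5 + 8 + 9 + 1 + 7 + 1); existing moment 5·99 + 8·44 + 9·109 + 1·196 + 7·286 + 1·194 = 4220.
For the centroid to hit 170: (4220 + w·262) / (31 + w) = 170.
Solving: w = (170·31 − 4220) / (262 − 170) = 1050 / 92 ≈ 11.41.

w ≈ 11.4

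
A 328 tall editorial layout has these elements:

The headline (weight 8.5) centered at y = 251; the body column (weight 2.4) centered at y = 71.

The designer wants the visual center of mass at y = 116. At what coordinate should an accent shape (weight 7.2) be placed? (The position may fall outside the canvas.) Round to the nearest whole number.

y ≈ -28

After adding the accent shape, total weight = 8.5 + 2.4 + 7.2 = 18.1.
y: target moment 18.1×116 = 2099.6; current 8.5·251 + 2.4·71 = 2303.9; the accent shape supplies -204.3, so y = -204.3/7.2 ≈ -28.37.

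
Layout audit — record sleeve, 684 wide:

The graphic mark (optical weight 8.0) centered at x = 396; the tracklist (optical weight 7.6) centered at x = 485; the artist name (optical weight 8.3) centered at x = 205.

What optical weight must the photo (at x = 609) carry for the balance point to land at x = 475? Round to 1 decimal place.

w ≈ 20.9

Fixed elements: Σw = 8.0 + 7.6 + 8.3 = 23.9, Σw·x = 8.0·396 + 7.6·485 + 8.3·205 = 8555.5.
Balance at x = 475 requires (8555.5 + w·609) / (23.9 + w) = 475.
Solving: w = (475·23.9 − 8555.5) / (609 − 475) = 2797.0 / 134 ≈ 20.87.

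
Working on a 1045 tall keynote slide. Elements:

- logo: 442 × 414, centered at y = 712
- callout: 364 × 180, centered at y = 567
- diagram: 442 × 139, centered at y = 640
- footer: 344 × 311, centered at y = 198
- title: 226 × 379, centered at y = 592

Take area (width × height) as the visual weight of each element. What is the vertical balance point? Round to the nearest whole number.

Areas: logo 442·414 = 182988, callout 364·180 = 65520, diagram 442·139 = 61438, footer 344·311 = 106984, title 226·379 = 85654. Total weight = 502584.
Σw·y = 182988·712 + 65520·567 + 61438·640 + 106984·198 + 85654·592 = 278647616, so ȳ = 278647616/502584 ≈ 554.43.

y ≈ 554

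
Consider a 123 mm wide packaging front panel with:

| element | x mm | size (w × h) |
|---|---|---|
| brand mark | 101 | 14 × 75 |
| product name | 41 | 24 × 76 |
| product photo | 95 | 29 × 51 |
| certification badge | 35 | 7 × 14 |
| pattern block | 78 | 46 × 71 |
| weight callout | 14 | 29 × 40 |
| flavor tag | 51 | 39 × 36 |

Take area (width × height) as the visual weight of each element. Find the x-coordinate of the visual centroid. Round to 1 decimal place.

Areas: brand mark 14·75 = 1050, product name 24·76 = 1824, product photo 29·51 = 1479, certification badge 7·14 = 98, pattern block 46·71 = 3266, weight callout 29·40 = 1160, flavor tag 39·36 = 1404. Total weight = 10281.
Σw·x = 667361; x̄ = 667361/10281 ≈ 64.91.

x ≈ 64.9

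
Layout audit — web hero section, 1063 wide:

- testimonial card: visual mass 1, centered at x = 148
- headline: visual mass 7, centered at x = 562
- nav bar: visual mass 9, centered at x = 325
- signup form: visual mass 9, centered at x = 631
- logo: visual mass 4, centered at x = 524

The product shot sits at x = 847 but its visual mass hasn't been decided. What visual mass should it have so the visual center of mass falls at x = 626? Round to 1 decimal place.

w ≈ 18.1

Fixed elements: Σw = 1 + 7 + 9 + 9 + 4 = 30, Σw·x = 1·148 + 7·562 + 9·325 + 9·631 + 4·524 = 14782.
Balance at x = 626 requires (14782 + w·847) / (30 + w) = 626.
Rearranging, w·(847 − 626) = 626·30 − 14782 = 3998, so w ≈ 3998/221 = 18.09.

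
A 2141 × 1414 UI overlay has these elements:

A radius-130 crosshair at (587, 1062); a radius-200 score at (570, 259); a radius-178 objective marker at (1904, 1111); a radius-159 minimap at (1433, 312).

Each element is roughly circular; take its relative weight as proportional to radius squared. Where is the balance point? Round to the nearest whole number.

(1135, 627)

Weights ∝ r²: crosshair 130² = 16900, score 200² = 40000, objective marker 178² = 31684, minimap 159² = 25281; Σw = 113865.
x-moment: 16900·587 + 40000·570 + 31684·1904 + 25281·1433 = 129274309; centroid 129274309/113865 ≈ 1135.33.
y-moment: 16900·1062 + 40000·259 + 31684·1111 + 25281·312 = 71396396; centroid 71396396/113865 ≈ 627.03.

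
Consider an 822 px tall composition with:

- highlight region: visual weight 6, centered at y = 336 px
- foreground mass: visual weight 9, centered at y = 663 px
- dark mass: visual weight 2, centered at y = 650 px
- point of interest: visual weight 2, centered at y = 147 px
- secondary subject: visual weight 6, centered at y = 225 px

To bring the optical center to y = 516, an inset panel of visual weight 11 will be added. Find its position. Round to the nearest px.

With the inset panel, Σw becomes 6 + 9 + 2 + 2 + 6 + 11 = 36.
y: need Σw·y = 36·516 = 18576. Existing = 6·336 + 9·663 + 2·650 + 2·147 + 6·225 = 10927. Remainder 7649 / 11 ≈ 695.36.

y ≈ 695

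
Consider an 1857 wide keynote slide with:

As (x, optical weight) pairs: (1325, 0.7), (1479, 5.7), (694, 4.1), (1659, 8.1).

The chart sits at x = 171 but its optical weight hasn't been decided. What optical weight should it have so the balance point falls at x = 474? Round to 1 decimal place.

w ≈ 55.5

Known weights sum to 0.7 + 5.7 + 4.1 + 8.1 = 18.6; their moment is 0.7·1325 + 5.7·1479 + 4.1·694 + 8.1·1659 = 25641.1.
Balance at x = 474 requires (25641.1 + w·171) / (18.6 + w) = 474.
Solving: w = (474·18.6 − 25641.1) / (171 − 474) = -16824.7 / -303 ≈ 55.53.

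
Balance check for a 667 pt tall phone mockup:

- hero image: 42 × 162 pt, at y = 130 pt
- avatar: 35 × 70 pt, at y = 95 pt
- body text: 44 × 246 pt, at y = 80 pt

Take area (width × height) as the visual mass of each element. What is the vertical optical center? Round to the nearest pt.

y ≈ 99

Areas: hero image 42·162 = 6804, avatar 35·70 = 2450, body text 44·246 = 10824. Total weight = 20078.
Σw·y = 6804·130 + 2450·95 + 10824·80 = 1983190, so ȳ = 1983190/20078 ≈ 98.77.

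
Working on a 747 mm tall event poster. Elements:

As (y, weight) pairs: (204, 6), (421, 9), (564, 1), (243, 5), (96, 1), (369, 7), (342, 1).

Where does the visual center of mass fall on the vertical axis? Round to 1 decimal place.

Weights sum to 6 + 9 + 1 + 5 + 1 + 7 + 1 = 30.
Σw·y = 9813; ȳ = 9813/30 ≈ 327.10.

y ≈ 327.1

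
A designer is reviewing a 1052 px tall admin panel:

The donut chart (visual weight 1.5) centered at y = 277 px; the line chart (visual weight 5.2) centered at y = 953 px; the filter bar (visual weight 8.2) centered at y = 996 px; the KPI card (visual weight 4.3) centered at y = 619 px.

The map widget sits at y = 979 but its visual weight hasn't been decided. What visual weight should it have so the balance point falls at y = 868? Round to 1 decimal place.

Existing Σw = 19.2 (1.5 + 5.2 + 8.2 + 4.3); existing moment 1.5·277 + 5.2·953 + 8.2·996 + 4.3·619 = 16200.0.
For the centroid to hit 868: (16200.0 + w·979) / (19.2 + w) = 868.
Rearranging, w·(979 − 868) = 868·19.2 − 16200.0 = 465.6, so w ≈ 465.6/111 = 4.19.

w ≈ 4.2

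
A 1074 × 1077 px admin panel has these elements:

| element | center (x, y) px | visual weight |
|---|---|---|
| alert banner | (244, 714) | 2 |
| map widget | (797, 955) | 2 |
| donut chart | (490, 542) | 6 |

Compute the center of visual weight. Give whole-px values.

Total weight = 2 + 2 + 6 = 10.
Σw·x = 2·244 + 2·797 + 6·490 = 5022, so x̄ = 5022/10 ≈ 502.20.
Σw·y = 2·714 + 2·955 + 6·542 = 6590, so ȳ = 6590/10 ≈ 659.00.

(502, 659)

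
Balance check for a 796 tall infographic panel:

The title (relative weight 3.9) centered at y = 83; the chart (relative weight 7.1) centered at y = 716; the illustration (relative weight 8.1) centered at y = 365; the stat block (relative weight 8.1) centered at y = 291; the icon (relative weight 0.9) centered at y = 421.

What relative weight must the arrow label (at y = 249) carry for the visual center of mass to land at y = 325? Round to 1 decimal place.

Fixed elements: Σw = 3.9 + 7.1 + 8.1 + 8.1 + 0.9 = 28.1, Σw·y = 3.9·83 + 7.1·716 + 8.1·365 + 8.1·291 + 0.9·421 = 11099.8.
For the centroid to hit 325: (11099.8 + w·249) / (28.1 + w) = 325.
Rearranging, w·(249 − 325) = 325·28.1 − 11099.8 = -1967.3, so w ≈ -1967.3/-76 = 25.89.

w ≈ 25.9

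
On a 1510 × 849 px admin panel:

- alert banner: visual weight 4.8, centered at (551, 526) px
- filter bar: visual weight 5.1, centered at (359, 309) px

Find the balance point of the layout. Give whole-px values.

Σw = 4.8 + 5.1 = 9.9.
Σw·x = 4.8·551 + 5.1·359 = 4475.7, so x̄ = 4475.7/9.9 ≈ 452.09.
Σw·y = 4.8·526 + 5.1·309 = 4100.7, so ȳ = 4100.7/9.9 ≈ 414.21.

(452, 414)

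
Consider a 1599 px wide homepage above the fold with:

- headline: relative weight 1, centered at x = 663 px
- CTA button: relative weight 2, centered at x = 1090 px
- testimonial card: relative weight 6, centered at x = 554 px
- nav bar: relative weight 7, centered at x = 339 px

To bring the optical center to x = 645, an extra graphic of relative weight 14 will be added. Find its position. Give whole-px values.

x ≈ 772

With the extra graphic, Σw becomes 1 + 2 + 6 + 7 + 14 = 30.
x: need Σw·x = 30·645 = 19350. Existing = 1·663 + 2·1090 + 6·554 + 7·339 = 8540. Remainder 10810 / 14 ≈ 772.14.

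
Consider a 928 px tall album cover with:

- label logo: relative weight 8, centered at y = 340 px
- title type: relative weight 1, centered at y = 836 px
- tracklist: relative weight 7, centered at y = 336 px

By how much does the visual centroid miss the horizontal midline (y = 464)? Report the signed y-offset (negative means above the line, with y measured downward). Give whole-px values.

≈ -95 px

Weights sum to 8 + 1 + 7 = 16.
y: (8·340 + 1·836 + 7·336) / 16 = 5908 / 16 ≈ 369.25
Difference: 369.25 − 464 ≈ -94.75.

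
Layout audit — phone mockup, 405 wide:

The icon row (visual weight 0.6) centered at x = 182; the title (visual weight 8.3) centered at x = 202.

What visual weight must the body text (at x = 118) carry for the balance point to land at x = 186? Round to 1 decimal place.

w ≈ 1.9

Fixed elements: Σw = 0.6 + 8.3 = 8.9, Σw·x = 0.6·182 + 8.3·202 = 1785.8.
Balance at x = 186 requires (1785.8 + w·118) / (8.9 + w) = 186.
So w = (186·8.9 − 1785.8)/(118 − 186) = -130.4/-68 ≈ 1.92.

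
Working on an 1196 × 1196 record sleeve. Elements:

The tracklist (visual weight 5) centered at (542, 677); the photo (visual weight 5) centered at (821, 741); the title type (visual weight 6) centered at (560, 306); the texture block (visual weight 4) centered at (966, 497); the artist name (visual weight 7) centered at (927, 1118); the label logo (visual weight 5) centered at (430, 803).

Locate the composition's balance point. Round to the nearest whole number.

Weights sum to 5 + 5 + 6 + 4 + 7 + 5 = 32.
Σw·x = 22678; x̄ = 22678/32 ≈ 708.69.
Σw·y = 22755; ȳ = 22755/32 ≈ 711.09.

(709, 711)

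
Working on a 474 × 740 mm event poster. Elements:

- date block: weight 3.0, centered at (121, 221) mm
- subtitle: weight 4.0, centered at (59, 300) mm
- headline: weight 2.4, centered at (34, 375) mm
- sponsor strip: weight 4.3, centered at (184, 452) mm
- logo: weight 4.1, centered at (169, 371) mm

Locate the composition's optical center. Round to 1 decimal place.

(121.6, 349.9)

Σw = 3.0 + 4.0 + 2.4 + 4.3 + 4.1 = 17.8.
x-moment: 3.0·121 + 4.0·59 + 2.4·34 + 4.3·184 + 4.1·169 = 2164.7; centroid 2164.7/17.8 ≈ 121.61.
y-moment: 3.0·221 + 4.0·300 + 2.4·375 + 4.3·452 + 4.1·371 = 6227.7; centroid 6227.7/17.8 ≈ 349.87.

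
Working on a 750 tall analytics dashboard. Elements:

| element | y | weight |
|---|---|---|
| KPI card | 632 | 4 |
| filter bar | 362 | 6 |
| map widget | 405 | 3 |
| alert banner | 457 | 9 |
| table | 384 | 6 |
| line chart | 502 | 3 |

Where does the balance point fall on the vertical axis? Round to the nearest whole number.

y ≈ 446

Σw = 4 + 6 + 3 + 9 + 6 + 3 = 31.
y-moment: 4·632 + 6·362 + 3·405 + 9·457 + 6·384 + 3·502 = 13838; centroid 13838/31 ≈ 446.39.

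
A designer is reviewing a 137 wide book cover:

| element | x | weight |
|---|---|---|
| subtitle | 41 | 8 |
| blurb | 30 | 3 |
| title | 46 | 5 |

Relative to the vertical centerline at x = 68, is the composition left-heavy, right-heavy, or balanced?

Total weight = 8 + 3 + 5 = 16.
Σw·x = 8·41 + 3·30 + 5·46 = 648, so x̄ = 648/16 ≈ 40.50.
40.5 vs midline 68 → left-heavy.

left-heavy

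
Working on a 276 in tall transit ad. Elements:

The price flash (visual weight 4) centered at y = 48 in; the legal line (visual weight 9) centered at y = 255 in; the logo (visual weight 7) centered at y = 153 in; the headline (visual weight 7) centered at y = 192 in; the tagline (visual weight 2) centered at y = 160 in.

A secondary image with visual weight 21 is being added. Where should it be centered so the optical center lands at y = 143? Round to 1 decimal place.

y ≈ 91.8

New total weight: (4 + 9 + 7 + 7 + 2) + 21 = 50.
Along y: (5222 + 21·y) / 50 = 143 (existing moment 4·48 + 9·255 + 7·153 + 7·192 + 2·160 = 5222) ⇒ y = (7150 − 5222) / 21 ≈ 91.81.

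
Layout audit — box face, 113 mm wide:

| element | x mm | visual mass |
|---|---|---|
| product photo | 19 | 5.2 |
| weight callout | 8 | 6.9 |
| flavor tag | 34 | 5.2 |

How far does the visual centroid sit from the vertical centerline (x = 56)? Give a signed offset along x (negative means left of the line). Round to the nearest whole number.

≈ -37 mm

Weights sum to 5.2 + 6.9 + 5.2 = 17.3.
x: (5.2·19 + 6.9·8 + 5.2·34) / 17.3 = 330.8 / 17.3 ≈ 19.12
Offset from x = 56: 19.12 − 56 ≈ -36.88.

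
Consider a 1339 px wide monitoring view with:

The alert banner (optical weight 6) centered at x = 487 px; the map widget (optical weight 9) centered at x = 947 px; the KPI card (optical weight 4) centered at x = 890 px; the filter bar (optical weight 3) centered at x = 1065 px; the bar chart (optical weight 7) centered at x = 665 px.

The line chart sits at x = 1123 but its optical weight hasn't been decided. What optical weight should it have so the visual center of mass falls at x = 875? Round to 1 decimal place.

w ≈ 10.2

Known weights sum to 6 + 9 + 4 + 3 + 7 = 29; their moment is 6·487 + 9·947 + 4·890 + 3·1065 + 7·665 = 22855.
Set Σw·x/Σw = 875: (22855 + 1123w) = 875·(29 + w).
Solving: w = (875·29 − 22855) / (1123 − 875) = 2520 / 248 ≈ 10.16.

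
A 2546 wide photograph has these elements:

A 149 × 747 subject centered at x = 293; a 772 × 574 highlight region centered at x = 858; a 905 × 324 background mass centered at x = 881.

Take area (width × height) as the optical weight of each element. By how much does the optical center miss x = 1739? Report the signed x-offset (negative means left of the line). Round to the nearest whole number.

≈ -947

Areas: subject 149·747 = 111303, highlight region 772·574 = 443128, background mass 905·324 = 293220. Total weight = 847651.
Σw·x = 111303·293 + 443128·858 + 293220·881 = 671142423, so x̄ = 671142423/847651 ≈ 791.77.
Difference: 791.77 − 1739 ≈ -947.23.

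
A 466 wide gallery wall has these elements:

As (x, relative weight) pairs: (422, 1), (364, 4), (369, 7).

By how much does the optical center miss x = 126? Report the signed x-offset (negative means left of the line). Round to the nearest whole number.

≈ 246

Σw = 1 + 4 + 7 = 12.
x-moment: 1·422 + 4·364 + 7·369 = 4461; centroid 4461/12 ≈ 371.75.
Offset from x = 126: 371.75 − 126 ≈ 245.75.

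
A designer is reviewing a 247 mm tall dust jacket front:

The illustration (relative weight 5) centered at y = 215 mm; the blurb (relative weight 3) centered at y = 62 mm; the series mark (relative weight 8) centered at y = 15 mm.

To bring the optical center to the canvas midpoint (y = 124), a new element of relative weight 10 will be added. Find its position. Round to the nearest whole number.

After adding the new element, total weight = 5 + 3 + 8 + 10 = 26.
y: target moment 26×124 = 3224; current 5·215 + 3·62 + 8·15 = 1381; the new element supplies 1843, so y = 1843/10 ≈ 184.30.

y ≈ 184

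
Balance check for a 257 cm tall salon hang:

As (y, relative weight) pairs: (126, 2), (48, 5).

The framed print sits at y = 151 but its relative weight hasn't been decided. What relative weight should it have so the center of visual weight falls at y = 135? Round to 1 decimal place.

w ≈ 28.3

Existing Σw = 7 (2 + 5); existing moment 2·126 + 5·48 = 492.
For the centroid to hit 135: (492 + w·151) / (7 + w) = 135.
Solving: w = (135·7 − 492) / (151 − 135) = 453 / 16 ≈ 28.31.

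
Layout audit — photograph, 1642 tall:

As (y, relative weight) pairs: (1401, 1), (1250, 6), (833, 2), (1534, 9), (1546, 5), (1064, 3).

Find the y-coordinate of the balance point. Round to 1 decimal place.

Weights sum to 1 + 6 + 2 + 9 + 5 + 3 = 26.
Σw·y = 35295; ȳ = 35295/26 ≈ 1357.50.

y ≈ 1357.5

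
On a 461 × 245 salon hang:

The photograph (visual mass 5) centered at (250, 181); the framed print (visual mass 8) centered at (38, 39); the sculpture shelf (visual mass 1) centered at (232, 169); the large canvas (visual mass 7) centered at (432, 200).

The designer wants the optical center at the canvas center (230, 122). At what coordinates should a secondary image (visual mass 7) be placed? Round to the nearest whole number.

(233, 90)

After adding the secondary image, total weight = 5 + 8 + 1 + 7 + 7 = 28.
Along x: (4810 + 7·x) / 28 = 230 (existing moment 5·250 + 8·38 + 1·232 + 7·432 = 4810) ⇒ x = (6440 − 4810) / 7 ≈ 232.86.
Along y: (2786 + 7·y) / 28 = 122 (existing moment 5·181 + 8·39 + 1·169 + 7·200 = 2786) ⇒ y = (3416 − 2786) / 7 ≈ 90.00.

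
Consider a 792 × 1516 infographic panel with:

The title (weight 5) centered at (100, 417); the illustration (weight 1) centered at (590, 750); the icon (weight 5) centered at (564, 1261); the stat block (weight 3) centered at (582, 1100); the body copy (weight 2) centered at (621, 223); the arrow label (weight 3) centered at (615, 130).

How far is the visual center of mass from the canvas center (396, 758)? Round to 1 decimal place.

Σw = 5 + 1 + 5 + 3 + 2 + 3 = 19.
x: (5·100 + 1·590 + 5·564 + 3·582 + 2·621 + 3·615) / 19 = 8743 / 19 ≈ 460.16
y: (5·417 + 1·750 + 5·1261 + 3·1100 + 2·223 + 3·130) / 19 = 13276 / 19 ≈ 698.74
From (396, 758): dx = 64.16, dy = -59.26, so the distance is √(dx²+dy²) ≈ 87.34.

≈ 87.3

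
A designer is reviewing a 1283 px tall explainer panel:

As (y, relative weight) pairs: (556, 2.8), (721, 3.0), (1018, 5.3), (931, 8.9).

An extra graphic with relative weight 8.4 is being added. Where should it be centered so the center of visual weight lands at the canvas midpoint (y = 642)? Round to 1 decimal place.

New total weight: (2.8 + 3.0 + 5.3 + 8.9) + 8.4 = 28.4.
y: need Σw·y = 28.4·642 = 18232.8. Existing = 2.8·556 + 3.0·721 + 5.3·1018 + 8.9·931 = 17401.1. Remainder 831.7 / 8.4 ≈ 99.01.

y ≈ 99.0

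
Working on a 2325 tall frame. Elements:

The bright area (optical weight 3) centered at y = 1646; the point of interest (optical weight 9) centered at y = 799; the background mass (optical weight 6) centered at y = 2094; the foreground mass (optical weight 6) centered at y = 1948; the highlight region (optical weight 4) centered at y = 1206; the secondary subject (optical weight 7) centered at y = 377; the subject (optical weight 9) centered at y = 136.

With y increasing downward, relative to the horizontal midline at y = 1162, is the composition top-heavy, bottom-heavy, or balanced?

top-heavy

Total weight = 3 + 9 + 6 + 6 + 4 + 7 + 9 = 44.
y: moment 45068 / weight 44 ≈ 1024.27
Since 1024.3 is above (smaller y than) 1162, the composition reads top-heavy.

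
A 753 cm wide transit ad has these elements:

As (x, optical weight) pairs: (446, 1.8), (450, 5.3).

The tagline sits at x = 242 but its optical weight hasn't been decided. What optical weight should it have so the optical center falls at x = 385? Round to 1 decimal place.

Existing Σw = 7.1 (1.8 + 5.3); existing moment 1.8·446 + 5.3·450 = 3187.8.
For the centroid to hit 385: (3187.8 + w·242) / (7.1 + w) = 385.
Solving: w = (385·7.1 − 3187.8) / (242 − 385) = -454.3 / -143 ≈ 3.18.

w ≈ 3.2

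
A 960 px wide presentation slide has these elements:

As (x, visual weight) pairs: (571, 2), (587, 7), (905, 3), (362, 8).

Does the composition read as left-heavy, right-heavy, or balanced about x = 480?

Σw = 2 + 7 + 3 + 8 = 20.
x: (2·571 + 7·587 + 3·905 + 8·362) / 20 = 10862 / 20 ≈ 543.10
543.1 vs midline 480 → right-heavy.

right-heavy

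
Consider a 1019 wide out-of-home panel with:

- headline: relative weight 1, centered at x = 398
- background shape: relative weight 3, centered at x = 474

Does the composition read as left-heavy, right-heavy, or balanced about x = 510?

left-heavy

Σw = 1 + 3 = 4.
Σw·x = 1·398 + 3·474 = 1820, so x̄ = 1820/4 ≈ 455.00.
455.0 lies left of the midline 510, so the layout is left-heavy.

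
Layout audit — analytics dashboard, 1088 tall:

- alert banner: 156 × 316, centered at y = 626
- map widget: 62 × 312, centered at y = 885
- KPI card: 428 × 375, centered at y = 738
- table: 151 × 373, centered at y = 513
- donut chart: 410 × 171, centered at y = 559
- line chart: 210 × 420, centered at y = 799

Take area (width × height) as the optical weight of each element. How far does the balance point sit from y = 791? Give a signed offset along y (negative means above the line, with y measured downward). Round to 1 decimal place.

Areas: alert banner 156·316 = 49296, map widget 62·312 = 19344, KPI card 428·375 = 160500, table 151·373 = 56323, donut chart 410·171 = 70110, line chart 210·420 = 88200. Total weight = 443773.
Σw·y = 304984725; ȳ = 304984725/443773 ≈ 687.25.
Against y = 791, that's 687.25 − 791 = -103.75.

≈ -103.7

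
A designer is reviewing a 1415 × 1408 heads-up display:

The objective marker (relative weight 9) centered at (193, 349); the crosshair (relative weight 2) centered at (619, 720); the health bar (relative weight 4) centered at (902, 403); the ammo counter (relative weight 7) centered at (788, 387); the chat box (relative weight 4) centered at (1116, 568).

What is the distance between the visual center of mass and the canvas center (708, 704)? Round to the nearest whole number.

≈ 283

Total weight = 9 + 2 + 4 + 7 + 4 = 26.
x-moment: 9·193 + 2·619 + 4·902 + 7·788 + 4·1116 = 16563; centroid 16563/26 ≈ 637.04.
y-moment: 9·349 + 2·720 + 4·403 + 7·387 + 4·568 = 11174; centroid 11174/26 ≈ 429.77.
Relative to (708, 704): Δ = (-70.96, -274.23); |Δ| = √(-70.96² + -274.23²) ≈ 283.26.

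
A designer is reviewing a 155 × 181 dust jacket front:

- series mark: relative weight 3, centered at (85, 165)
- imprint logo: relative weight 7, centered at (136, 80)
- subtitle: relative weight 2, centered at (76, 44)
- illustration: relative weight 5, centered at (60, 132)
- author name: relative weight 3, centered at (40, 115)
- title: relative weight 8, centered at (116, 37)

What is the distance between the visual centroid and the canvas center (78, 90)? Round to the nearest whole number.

≈ 19

Weights sum to 3 + 7 + 2 + 5 + 3 + 8 = 28.
Σw·x = 3·85 + 7·136 + 2·76 + 5·60 + 3·40 + 8·116 = 2707, so x̄ = 2707/28 ≈ 96.68.
Σw·y = 3·165 + 7·80 + 2·44 + 5·132 + 3·115 + 8·37 = 2444, so ȳ = 2444/28 ≈ 87.29.
Offset from (78, 90): Δx ≈ 18.68, Δy ≈ -2.71; distance = √(Δx² + Δy²) ≈ 18.87.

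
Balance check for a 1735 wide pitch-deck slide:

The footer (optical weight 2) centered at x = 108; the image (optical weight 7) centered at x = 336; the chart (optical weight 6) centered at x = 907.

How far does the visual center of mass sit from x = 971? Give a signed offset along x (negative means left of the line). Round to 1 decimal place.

≈ -437.0

Σw = 2 + 7 + 6 = 15.
x-moment: 2·108 + 7·336 + 6·907 = 8010; centroid 8010/15 ≈ 534.00.
Offset from x = 971: 534.00 − 971 ≈ -437.00.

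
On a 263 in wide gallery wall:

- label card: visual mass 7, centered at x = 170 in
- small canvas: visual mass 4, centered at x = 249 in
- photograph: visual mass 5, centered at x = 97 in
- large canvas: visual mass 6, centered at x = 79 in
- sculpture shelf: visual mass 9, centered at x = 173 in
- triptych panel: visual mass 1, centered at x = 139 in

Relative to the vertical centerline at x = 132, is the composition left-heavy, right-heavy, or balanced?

Total weight = 7 + 4 + 5 + 6 + 9 + 1 = 32.
x: moment 4841 / weight 32 ≈ 151.28
Since 151.3 is right of 132, the composition reads right-heavy.

right-heavy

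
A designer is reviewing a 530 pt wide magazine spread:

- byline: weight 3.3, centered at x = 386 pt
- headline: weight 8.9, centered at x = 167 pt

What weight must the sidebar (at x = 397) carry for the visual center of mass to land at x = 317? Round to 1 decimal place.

Known weights sum to 3.3 + 8.9 = 12.2; their moment is 3.3·386 + 8.9·167 = 2760.1.
Set Σw·x/Σw = 317: (2760.1 + 397w) = 317·(12.2 + w).
So w = (317·12.2 − 2760.1)/(397 − 317) = 1107.3/80 ≈ 13.84.

w ≈ 13.8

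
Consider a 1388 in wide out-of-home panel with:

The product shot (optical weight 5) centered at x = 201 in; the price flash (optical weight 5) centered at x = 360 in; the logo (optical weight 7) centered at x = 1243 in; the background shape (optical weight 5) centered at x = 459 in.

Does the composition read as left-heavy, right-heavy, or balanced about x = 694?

Total weight = 5 + 5 + 7 + 5 = 22.
x: (5·201 + 5·360 + 7·1243 + 5·459) / 22 = 13801 / 22 ≈ 627.32
627.3 lies left of the midline 694, so the layout is left-heavy.

left-heavy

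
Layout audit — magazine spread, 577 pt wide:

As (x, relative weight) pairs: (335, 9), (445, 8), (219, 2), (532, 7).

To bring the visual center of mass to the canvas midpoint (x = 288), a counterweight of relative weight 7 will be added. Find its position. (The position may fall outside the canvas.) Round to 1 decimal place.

New total weight: (9 + 8 + 2 + 7) + 7 = 33.
x: target moment 33×288 = 9504; current 9·335 + 8·445 + 2·219 + 7·532 = 10737; the counterweight supplies -1233, so x = -1233/7 ≈ -176.14.

x ≈ -176.1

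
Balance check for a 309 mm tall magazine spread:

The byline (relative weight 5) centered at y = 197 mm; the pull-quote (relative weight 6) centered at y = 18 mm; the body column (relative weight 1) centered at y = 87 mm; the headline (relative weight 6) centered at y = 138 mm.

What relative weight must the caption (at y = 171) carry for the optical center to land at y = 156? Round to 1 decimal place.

w ≈ 53.3

Known weights sum to 5 + 6 + 1 + 6 = 18; their moment is 5·197 + 6·18 + 1·87 + 6·138 = 2008.
Balance at y = 156 requires (2008 + w·171) / (18 + w) = 156.
Solving: w = (156·18 − 2008) / (171 − 156) = 800 / 15 ≈ 53.33.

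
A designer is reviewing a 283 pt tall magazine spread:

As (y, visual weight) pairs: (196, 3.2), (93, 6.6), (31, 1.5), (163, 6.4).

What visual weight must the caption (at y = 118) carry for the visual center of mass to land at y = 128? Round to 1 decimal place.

Existing Σw = 17.7 (3.2 + 6.6 + 1.5 + 6.4); existing moment 3.2·196 + 6.6·93 + 1.5·31 + 6.4·163 = 2330.7.
Balance at y = 128 requires (2330.7 + w·118) / (17.7 + w) = 128.
Rearranging, w·(118 − 128) = 128·17.7 − 2330.7 = -65.1, so w ≈ -65.1/-10 = 6.51.

w ≈ 6.5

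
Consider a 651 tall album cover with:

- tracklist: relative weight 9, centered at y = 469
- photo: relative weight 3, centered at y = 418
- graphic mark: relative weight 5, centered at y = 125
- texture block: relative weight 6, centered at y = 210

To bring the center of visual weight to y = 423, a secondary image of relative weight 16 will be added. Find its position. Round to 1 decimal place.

y ≈ 571.1

After adding the secondary image, total weight = 9 + 3 + 5 + 6 + 16 = 39.
Along y: (7360 + 16·y) / 39 = 423 (existing moment 9·469 + 3·418 + 5·125 + 6·210 = 7360) ⇒ y = (16497 − 7360) / 16 ≈ 571.06.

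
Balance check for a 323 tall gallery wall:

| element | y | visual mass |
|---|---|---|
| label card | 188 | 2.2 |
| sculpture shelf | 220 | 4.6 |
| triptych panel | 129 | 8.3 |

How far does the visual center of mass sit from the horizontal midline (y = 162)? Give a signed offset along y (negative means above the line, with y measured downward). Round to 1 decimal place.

Total weight = 2.2 + 4.6 + 8.3 = 15.1.
Σw·y = 2.2·188 + 4.6·220 + 8.3·129 = 2496.3, so ȳ = 2496.3/15.1 ≈ 165.32.
Offset from y = 162: 165.32 − 162 ≈ 3.32.

≈ 3.3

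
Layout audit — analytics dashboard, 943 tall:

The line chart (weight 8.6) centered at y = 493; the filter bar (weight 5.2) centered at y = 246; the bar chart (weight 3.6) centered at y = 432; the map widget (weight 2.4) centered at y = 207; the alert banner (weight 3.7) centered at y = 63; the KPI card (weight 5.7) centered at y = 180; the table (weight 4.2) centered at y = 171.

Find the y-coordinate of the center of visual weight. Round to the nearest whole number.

Σw = 8.6 + 5.2 + 3.6 + 2.4 + 3.7 + 5.7 + 4.2 = 33.4.
Σw·y = 8.6·493 + 5.2·246 + 3.6·432 + 2.4·207 + 3.7·63 + 5.7·180 + 4.2·171 = 9548.3, so ȳ = 9548.3/33.4 ≈ 285.88.

y ≈ 286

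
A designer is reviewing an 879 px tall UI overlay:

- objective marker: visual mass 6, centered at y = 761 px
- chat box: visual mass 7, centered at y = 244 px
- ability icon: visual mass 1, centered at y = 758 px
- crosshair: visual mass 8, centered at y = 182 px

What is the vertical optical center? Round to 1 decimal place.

Σw = 6 + 7 + 1 + 8 = 22.
y-moment: 6·761 + 7·244 + 1·758 + 8·182 = 8488; centroid 8488/22 ≈ 385.82.

y ≈ 385.8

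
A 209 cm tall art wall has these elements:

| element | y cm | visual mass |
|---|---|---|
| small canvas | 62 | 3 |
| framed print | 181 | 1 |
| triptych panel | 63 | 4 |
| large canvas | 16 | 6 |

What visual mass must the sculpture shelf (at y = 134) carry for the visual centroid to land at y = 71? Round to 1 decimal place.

Fixed elements: Σw = 3 + 1 + 4 + 6 = 14, Σw·y = 3·62 + 1·181 + 4·63 + 6·16 = 715.
Balance at y = 71 requires (715 + w·134) / (14 + w) = 71.
Rearranging, w·(134 − 71) = 71·14 − 715 = 279, so w ≈ 279/63 = 4.43.

w ≈ 4.4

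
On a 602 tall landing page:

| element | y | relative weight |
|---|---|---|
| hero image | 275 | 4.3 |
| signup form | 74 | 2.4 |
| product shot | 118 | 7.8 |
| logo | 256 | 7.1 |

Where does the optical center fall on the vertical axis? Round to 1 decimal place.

y ≈ 189.7

Σw = 4.3 + 2.4 + 7.8 + 7.1 = 21.6.
y-moment: 4.3·275 + 2.4·74 + 7.8·118 + 7.1·256 = 4098.1; centroid 4098.1/21.6 ≈ 189.73.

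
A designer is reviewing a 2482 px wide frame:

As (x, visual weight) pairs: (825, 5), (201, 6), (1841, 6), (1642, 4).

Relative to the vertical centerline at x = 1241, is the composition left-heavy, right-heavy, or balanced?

Total weight = 5 + 6 + 6 + 4 = 21.
Σw·x = 5·825 + 6·201 + 6·1841 + 4·1642 = 22945, so x̄ = 22945/21 ≈ 1092.62.
1092.6 vs midline 1241 → left-heavy.

left-heavy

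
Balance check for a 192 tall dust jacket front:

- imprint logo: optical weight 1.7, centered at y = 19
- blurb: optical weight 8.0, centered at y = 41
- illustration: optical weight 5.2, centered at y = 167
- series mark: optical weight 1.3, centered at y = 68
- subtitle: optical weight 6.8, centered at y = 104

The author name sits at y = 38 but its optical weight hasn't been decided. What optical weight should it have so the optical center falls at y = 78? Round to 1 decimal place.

Known weights sum to 1.7 + 8.0 + 5.2 + 1.3 + 6.8 = 23.0; their moment is 1.7·19 + 8.0·41 + 5.2·167 + 1.3·68 + 6.8·104 = 2024.3.
For the centroid to hit 78: (2024.3 + w·38) / (23.0 + w) = 78.
So w = (78·23.0 − 2024.3)/(38 − 78) = -230.3/-40 ≈ 5.76.

w ≈ 5.8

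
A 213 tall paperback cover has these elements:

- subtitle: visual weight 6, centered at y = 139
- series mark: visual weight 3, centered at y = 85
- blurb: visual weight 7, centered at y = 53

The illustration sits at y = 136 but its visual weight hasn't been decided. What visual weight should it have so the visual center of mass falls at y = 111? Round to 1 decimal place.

Fixed elements: Σw = 6 + 3 + 7 = 16, Σw·y = 6·139 + 3·85 + 7·53 = 1460.
Set Σw·y/Σw = 111: (1460 + 136w) = 111·(16 + w).
So w = (111·16 − 1460)/(136 − 111) = 316/25 ≈ 12.64.

w ≈ 12.6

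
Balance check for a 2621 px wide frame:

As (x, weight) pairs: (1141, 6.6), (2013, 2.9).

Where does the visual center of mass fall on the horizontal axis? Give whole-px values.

Weights sum to 6.6 + 2.9 = 9.5.
x: (6.6·1141 + 2.9·2013) / 9.5 = 13368.3 / 9.5 ≈ 1407.19

x ≈ 1407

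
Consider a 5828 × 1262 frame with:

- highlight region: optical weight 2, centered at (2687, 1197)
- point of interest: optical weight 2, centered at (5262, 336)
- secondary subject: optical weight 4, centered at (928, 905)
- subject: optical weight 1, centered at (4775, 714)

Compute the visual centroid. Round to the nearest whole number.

(2709, 822)

Total weight = 2 + 2 + 4 + 1 = 9.
x: (2·2687 + 2·5262 + 4·928 + 1·4775) / 9 = 24385 / 9 ≈ 2709.44
y: (2·1197 + 2·336 + 4·905 + 1·714) / 9 = 7400 / 9 ≈ 822.22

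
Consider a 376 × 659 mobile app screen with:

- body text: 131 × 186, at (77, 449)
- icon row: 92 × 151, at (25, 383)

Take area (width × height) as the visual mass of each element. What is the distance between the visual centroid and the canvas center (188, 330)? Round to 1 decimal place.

Areas: body text 131·186 = 24366, icon row 92·151 = 13892. Total weight = 38258.
Σw·x = 24366·77 + 13892·25 = 2223482, so x̄ = 2223482/38258 ≈ 58.12.
Σw·y = 24366·449 + 13892·383 = 16260970, so ȳ = 16260970/38258 ≈ 425.03.
Relative to (188, 330): Δ = (-129.88, 95.03); |Δ| = √(-129.88² + 95.03²) ≈ 160.94.

≈ 160.9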